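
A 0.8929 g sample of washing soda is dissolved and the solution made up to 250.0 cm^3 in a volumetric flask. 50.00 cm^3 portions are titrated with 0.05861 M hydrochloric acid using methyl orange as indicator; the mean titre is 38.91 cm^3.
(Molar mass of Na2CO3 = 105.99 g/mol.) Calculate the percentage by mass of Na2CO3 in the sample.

Na2CO3 + 2 HCl → 2 NaCl + H2O + CO2
n(HCl) per titration = 0.03891 × 0.05861 = 2.281 × 10^-3 mol
From the 1:2 ratio, n(Na2CO3) in each aliquot = 1/2 × 2.281 × 10^-3 = 1.140 × 10^-3 mol
n(Na2CO3) in the whole flask = 1.140 × 10^-3 × 250.0/50.00 = 5.701 × 10^-3 mol
mass of Na2CO3 = 5.701 × 10^-3 × 105.99 = 0.6043 g
% Na2CO3 = 0.6043 / 0.8929 × 100 = 67.68 %

67.68 %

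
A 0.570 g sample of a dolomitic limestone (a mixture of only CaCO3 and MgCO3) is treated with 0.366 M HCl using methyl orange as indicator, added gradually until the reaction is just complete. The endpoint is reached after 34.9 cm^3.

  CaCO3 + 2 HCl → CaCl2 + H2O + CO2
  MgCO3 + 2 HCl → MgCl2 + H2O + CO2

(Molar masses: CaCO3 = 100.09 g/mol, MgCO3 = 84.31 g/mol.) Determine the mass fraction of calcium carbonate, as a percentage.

35.1 %

n(HCl) = 0.0349 × 0.366 = 0.0128 mol
Let x = n(CaCO3), y = n(MgCO3).
Titrant: 2x + 2y = 0.0128;  mass: 100.09x + 84.31y = 0.570
Solving, x = 2.00 × 10^-3 mol, y = 4.39 × 10^-3 mol
mass of CaCO3 = 2.00 × 10^-3 × 100.09 = 0.200 g
% CaCO3 = 0.200 / 0.570 × 100 = 35.1 %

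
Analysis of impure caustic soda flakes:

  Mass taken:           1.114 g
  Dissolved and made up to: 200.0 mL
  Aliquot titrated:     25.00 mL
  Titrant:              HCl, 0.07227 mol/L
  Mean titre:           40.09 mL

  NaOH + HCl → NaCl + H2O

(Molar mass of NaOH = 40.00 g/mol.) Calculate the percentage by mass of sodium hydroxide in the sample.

83.23 %

n(HCl) per titration = 0.04009 × 0.07227 = 2.897 × 10^-3 mol
n(NaOH) in each aliquot = 2.897 × 10^-3 mol (1:1 ratio)
n(NaOH) in the whole flask = 2.897 × 10^-3 × 200.0/25.00 = 0.02318 mol
mass of NaOH = 0.02318 × 40.00 = 0.9271 g
% NaOH = 0.9271 / 1.114 × 100 = 83.23 %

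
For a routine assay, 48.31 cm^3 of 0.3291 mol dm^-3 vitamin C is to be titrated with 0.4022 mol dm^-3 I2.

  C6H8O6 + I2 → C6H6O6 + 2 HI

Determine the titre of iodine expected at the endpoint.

39.53 mL

n(C6H8O6) = 0.04831 L × 0.3291 mol/L = 0.01590 mol
n(I2) = 0.01590 mol (1:1 stoichiometry)
V(I2) = 0.01590 mol / 0.4022 mol/L = 0.03953 L = 39.53 mL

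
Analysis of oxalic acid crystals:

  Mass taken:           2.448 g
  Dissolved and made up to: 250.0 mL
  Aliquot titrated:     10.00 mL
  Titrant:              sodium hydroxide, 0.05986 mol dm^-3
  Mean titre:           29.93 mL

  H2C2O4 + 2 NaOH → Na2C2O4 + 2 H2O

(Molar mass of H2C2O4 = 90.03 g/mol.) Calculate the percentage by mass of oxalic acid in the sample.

n(NaOH) per titration = 0.02993 × 0.05986 = 1.792 × 10^-3 mol
From the 1:2 ratio, n(H2C2O4) in each aliquot = 1/2 × 1.792 × 10^-3 = 8.958 × 10^-4 mol
n(H2C2O4) in the whole flask = 8.958 × 10^-4 × 250.0/10.00 = 0.02240 mol
mass of H2C2O4 = 0.02240 × 90.03 = 2.016 g
% H2C2O4 = 2.016 / 2.448 × 100 = 82.36 %

82.36 %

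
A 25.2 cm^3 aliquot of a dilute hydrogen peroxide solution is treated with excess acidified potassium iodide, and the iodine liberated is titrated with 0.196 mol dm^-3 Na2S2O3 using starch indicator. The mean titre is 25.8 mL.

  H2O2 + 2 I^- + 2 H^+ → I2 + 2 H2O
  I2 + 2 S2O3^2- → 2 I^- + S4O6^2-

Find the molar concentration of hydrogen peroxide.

0.100 mol/L

n(S2O3^2-) = 0.0258 × 0.196 = 5.06 × 10^-3 mol
n(I2) = n(S2O3^2-)/2 = 2.53 × 10^-3 mol
n(H2O2) in the aliquot = 2.53 × 10^-3 mol (1:1 ratio)
[H2O2] = 2.53 × 10^-3 / 0.0252 = 0.100 mol/L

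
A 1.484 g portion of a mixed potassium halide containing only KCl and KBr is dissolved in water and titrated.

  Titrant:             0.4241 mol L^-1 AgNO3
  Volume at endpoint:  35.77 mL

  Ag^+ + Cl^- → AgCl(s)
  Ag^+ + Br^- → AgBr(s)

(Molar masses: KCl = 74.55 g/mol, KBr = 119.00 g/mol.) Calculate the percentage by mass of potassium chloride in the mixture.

36.31 %

n(AgNO3) = 0.03577 × 0.4241 = 0.01517 mol
Let x = n(KCl), y = n(KBr).
Titrant: 1x + 1y = 0.01517;  mass: 74.55x + 119.00y = 1.484
Solving, x = 7.227 × 10^-3 mol, y = 7.943 × 10^-3 mol
mass of KCl = 7.227 × 10^-3 × 74.55 = 0.5388 g
% KCl = 0.5388 / 1.484 × 100 = 36.31 %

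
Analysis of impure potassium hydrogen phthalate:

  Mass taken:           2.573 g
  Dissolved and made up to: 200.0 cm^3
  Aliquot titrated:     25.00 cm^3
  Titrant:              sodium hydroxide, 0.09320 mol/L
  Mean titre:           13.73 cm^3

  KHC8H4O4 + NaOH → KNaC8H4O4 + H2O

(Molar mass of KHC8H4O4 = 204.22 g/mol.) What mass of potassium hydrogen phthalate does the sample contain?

2.091 g

n(NaOH) per titration = 0.01373 × 0.09320 = 1.280 × 10^-3 mol
n(KHC8H4O4) in each aliquot = 1.280 × 10^-3 mol (1:1 ratio)
n(KHC8H4O4) in the whole flask = 1.280 × 10^-3 × 200.0/25.00 = 0.01024 mol
mass of KHC8H4O4 = 0.01024 × 204.22 = 2.091 g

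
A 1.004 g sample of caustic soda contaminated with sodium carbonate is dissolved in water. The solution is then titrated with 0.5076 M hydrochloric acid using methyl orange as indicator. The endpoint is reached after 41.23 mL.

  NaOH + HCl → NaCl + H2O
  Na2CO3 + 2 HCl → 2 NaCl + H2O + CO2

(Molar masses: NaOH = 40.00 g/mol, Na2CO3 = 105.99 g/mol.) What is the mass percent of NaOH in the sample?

32.22 %

n(HCl) = 0.04123 × 0.5076 = 0.02093 mol
Let x = n(NaOH), y = n(Na2CO3).
Titrant: 1x + 2y = 0.02093;  mass: 40.00x + 105.99y = 1.004
Solving, x = 8.088 × 10^-3 mol, y = 6.420 × 10^-3 mol
mass of NaOH = 8.088 × 10^-3 × 40.00 = 0.3235 g
% NaOH = 0.3235 / 1.004 × 100 = 32.22 %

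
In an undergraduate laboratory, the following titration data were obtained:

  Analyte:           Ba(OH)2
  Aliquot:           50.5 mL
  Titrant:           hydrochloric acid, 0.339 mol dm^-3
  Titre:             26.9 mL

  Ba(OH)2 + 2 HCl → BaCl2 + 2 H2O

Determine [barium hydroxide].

n(HCl) = 0.0269 L × 0.339 mol/L = 9.12 × 10^-3 mol
From the 1:2 mole ratio, n(Ba(OH)2) = 1/2 × 9.12 × 10^-3 = 4.56 × 10^-3 mol
[Ba(OH)2] = 4.56 × 10^-3 mol / 0.0505 L = 0.0903 mol/L

0.0903 mol/L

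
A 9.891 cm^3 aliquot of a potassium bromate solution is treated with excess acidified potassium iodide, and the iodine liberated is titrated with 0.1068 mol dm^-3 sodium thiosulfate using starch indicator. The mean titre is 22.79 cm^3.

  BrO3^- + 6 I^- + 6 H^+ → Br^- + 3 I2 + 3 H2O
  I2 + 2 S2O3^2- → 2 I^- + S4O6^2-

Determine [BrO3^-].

0.04101 mol/L

n(S2O3^2-) = 0.02279 × 0.1068 = 2.434 × 10^-3 mol
n(I2) = n(S2O3^2-)/2 = 1.217 × 10^-3 mol
From the 1:3 ratio, n(BrO3^-) in the aliquot = 1/3 × 1.217 × 10^-3 = 4.057 × 10^-4 mol
[BrO3^-] = 4.057 × 10^-4 / 0.009891 = 0.04101 mol/L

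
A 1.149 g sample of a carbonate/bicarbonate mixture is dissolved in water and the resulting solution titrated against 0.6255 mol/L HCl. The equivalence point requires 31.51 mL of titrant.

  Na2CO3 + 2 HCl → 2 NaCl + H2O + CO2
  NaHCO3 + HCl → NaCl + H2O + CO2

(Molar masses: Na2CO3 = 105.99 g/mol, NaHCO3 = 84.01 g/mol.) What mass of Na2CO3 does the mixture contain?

n(HCl) = 0.03151 × 0.6255 = 0.01971 mol
Let x = n(Na2CO3), y = n(NaHCO3).
Titrant: 2x + 1y = 0.01971;  mass: 105.99x + 84.01y = 1.149
Solving, x = 8.170 × 10^-3 mol, y = 3.369 × 10^-3 mol
mass of Na2CO3 = 8.170 × 10^-3 × 105.99 = 0.8660 g

0.8660 g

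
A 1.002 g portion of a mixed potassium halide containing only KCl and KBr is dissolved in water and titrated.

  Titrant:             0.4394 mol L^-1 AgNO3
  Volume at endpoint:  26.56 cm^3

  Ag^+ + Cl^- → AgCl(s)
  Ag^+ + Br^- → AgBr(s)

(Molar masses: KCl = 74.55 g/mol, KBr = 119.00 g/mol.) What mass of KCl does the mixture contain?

0.6487 g

n(AgNO3) = 0.02656 × 0.4394 = 0.01167 mol
Let x = n(KCl), y = n(KBr).
Titrant: 1x + 1y = 0.01167;  mass: 74.55x + 119.00y = 1.002
Solving, x = 8.702 × 10^-3 mol, y = 2.969 × 10^-3 mol
mass of KCl = 8.702 × 10^-3 × 74.55 = 0.6487 g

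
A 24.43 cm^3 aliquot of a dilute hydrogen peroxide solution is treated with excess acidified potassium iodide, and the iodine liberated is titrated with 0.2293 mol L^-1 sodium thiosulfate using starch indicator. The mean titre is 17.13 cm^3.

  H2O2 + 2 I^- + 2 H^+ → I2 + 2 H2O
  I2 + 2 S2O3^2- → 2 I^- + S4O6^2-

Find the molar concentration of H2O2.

0.08039 mol/L

n(S2O3^2-) = 0.01713 × 0.2293 = 3.928 × 10^-3 mol
n(I2) = n(S2O3^2-)/2 = 1.964 × 10^-3 mol
n(H2O2) in the aliquot = 1.964 × 10^-3 mol (1:1 ratio)
[H2O2] = 1.964 × 10^-3 / 0.02443 = 0.08039 mol/L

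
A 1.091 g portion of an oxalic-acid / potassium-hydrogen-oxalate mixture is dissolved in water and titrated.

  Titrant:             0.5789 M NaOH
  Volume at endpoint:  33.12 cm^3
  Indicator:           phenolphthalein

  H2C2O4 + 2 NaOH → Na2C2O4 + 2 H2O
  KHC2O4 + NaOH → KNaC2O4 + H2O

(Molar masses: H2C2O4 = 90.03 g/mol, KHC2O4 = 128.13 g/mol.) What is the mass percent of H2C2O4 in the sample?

n(NaOH) = 0.03312 × 0.5789 = 0.01917 mol
Let x = n(H2C2O4), y = n(KHC2O4).
Titrant: 2x + 1y = 0.01917;  mass: 90.03x + 128.13y = 1.091
Solving, x = 8.215 × 10^-3 mol, y = 2.742 × 10^-3 mol
mass of H2C2O4 = 8.215 × 10^-3 × 90.03 = 0.7396 g
% H2C2O4 = 0.7396 / 1.091 × 100 = 67.79 %

67.79 %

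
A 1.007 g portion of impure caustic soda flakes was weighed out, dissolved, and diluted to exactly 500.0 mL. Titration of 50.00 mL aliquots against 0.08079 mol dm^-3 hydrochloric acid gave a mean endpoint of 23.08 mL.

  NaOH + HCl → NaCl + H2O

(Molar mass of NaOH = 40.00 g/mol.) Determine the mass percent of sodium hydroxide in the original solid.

n(HCl) per titration = 0.02308 × 0.08079 = 1.865 × 10^-3 mol
n(NaOH) in each aliquot = 1.865 × 10^-3 mol (1:1 ratio)
n(NaOH) in the whole flask = 1.865 × 10^-3 × 500.0/50.00 = 0.01865 mol
mass of NaOH = 0.01865 × 40.00 = 0.7459 g
% NaOH = 0.7459 / 1.007 × 100 = 74.07 %

74.07 %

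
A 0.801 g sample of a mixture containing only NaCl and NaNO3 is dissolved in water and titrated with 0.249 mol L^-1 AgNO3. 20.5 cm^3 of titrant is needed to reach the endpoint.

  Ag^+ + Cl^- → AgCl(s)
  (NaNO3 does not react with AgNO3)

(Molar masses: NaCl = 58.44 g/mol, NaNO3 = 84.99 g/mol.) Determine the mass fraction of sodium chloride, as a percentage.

37.2 %

n(AgNO3) = 0.0205 × 0.249 = 5.10 × 10^-3 mol
Let x = n(NaCl), y = n(NaNO3).
Titrant: 1x = 5.10 × 10^-3;  mass: 58.44x + 84.99y = 0.801
Solving, x = 5.10 × 10^-3 mol, y = 5.91 × 10^-3 mol
mass of NaCl = 5.10 × 10^-3 × 58.44 = 0.298 g
% NaCl = 0.298 / 0.801 × 100 = 37.2 %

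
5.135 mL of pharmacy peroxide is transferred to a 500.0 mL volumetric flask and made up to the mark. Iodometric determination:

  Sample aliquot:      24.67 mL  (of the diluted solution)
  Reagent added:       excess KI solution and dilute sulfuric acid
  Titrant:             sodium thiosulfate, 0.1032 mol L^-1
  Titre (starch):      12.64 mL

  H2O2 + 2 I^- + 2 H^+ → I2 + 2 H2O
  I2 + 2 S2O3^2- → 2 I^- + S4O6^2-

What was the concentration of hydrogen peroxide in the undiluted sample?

n(S2O3^2-) = 0.01264 × 0.1032 = 1.304 × 10^-3 mol
n(I2) = n(S2O3^2-)/2 = 6.522 × 10^-4 mol
n(H2O2) in the aliquot = 6.522 × 10^-4 mol (1:1 ratio)
[H2O2]_dilute = 6.522 × 10^-4 / 0.02467 = 0.02644 mol/L
[H2O2]_original = 0.02644 × 500.0/5.135 = 2.574 mol/L

2.574 mol/L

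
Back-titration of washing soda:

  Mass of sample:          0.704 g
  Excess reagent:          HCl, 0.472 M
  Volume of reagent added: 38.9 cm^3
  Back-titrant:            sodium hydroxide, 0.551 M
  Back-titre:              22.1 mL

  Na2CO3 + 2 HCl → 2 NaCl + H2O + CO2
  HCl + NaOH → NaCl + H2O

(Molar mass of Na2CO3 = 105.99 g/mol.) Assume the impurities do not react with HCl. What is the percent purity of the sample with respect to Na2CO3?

46.5 %

n(HCl) added = 0.0389 × 0.472 = 0.0184 mol
n(NaOH) used in back-titration = 0.0221 × 0.551 = 0.0122 mol
n(HCl) left over = 0.0122 mol (1:1 ratio)
n(HCl) consumed by analyte = 0.0184 − 0.0122 = 6.18 × 10^-3 mol
From the 1:2 ratio, n(Na2CO3) = 1/2 × 6.18 × 10^-3 = 3.09 × 10^-3 mol
mass of Na2CO3 = 3.09 × 10^-3 × 105.99 = 0.328 g
% Na2CO3 = 0.328 / 0.704 × 100 = 46.5 %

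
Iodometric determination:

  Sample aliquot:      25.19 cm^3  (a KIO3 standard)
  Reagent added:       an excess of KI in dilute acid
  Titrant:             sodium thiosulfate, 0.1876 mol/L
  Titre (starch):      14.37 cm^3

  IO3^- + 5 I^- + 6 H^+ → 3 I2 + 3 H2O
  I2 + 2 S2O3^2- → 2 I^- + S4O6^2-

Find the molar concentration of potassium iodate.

0.01784 mol/L

n(S2O3^2-) = 0.01437 × 0.1876 = 2.696 × 10^-3 mol
n(I2) = n(S2O3^2-)/2 = 1.348 × 10^-3 mol
From the 1:3 ratio, n(IO3^-) in the aliquot = 1/3 × 1.348 × 10^-3 = 4.493 × 10^-4 mol
[IO3^-] = 4.493 × 10^-4 / 0.02519 = 0.01784 mol/L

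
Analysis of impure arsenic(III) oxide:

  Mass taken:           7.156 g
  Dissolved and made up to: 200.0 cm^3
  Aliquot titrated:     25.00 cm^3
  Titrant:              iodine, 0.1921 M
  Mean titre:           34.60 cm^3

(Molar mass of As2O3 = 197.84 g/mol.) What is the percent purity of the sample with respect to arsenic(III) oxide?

73.50 %

As2O3 + 2 I2 + 2 H2O → As2O5 + 4 HI
n(I2) per titration = 0.03460 × 0.1921 = 6.647 × 10^-3 mol
From the 1:2 ratio, n(As2O3) in each aliquot = 1/2 × 6.647 × 10^-3 = 3.323 × 10^-3 mol
n(As2O3) in the whole flask = 3.323 × 10^-3 × 200.0/25.00 = 0.02659 mol
mass of As2O3 = 0.02659 × 197.84 = 5.260 g
% As2O3 = 5.260 / 7.156 × 100 = 73.50 %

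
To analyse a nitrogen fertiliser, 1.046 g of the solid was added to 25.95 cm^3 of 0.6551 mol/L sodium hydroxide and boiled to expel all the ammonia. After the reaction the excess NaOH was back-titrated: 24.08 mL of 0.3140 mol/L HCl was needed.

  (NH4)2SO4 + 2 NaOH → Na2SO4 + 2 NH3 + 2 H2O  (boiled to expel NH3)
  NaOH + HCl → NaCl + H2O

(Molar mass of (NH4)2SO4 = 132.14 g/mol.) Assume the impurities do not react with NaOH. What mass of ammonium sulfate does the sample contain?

0.6236 g

n(NaOH) added = 0.02595 × 0.6551 = 0.01700 mol
n(HCl) used in back-titration = 0.02408 × 0.3140 = 7.561 × 10^-3 mol
n(NaOH) left over = 7.561 × 10^-3 mol (1:1 ratio)
n(NaOH) consumed by analyte = 0.01700 − 7.561 × 10^-3 = 9.439 × 10^-3 mol
From the 1:2 ratio, n((NH4)2SO4) = 1/2 × 9.439 × 10^-3 = 4.719 × 10^-3 mol
mass of (NH4)2SO4 = 4.719 × 10^-3 × 132.14 = 0.6236 g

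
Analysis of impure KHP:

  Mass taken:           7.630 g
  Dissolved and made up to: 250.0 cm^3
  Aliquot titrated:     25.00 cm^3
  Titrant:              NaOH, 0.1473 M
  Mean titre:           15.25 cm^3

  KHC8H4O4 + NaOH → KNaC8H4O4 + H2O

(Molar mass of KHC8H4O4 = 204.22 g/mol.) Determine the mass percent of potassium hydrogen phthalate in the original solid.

n(NaOH) per titration = 0.01525 × 0.1473 = 2.246 × 10^-3 mol
n(KHC8H4O4) in each aliquot = 2.246 × 10^-3 mol (1:1 ratio)
n(KHC8H4O4) in the whole flask = 2.246 × 10^-3 × 250.0/25.00 = 0.02246 mol
mass of KHC8H4O4 = 0.02246 × 204.22 = 4.587 g
% KHC8H4O4 = 4.587 / 7.630 × 100 = 60.12 %

60.12 %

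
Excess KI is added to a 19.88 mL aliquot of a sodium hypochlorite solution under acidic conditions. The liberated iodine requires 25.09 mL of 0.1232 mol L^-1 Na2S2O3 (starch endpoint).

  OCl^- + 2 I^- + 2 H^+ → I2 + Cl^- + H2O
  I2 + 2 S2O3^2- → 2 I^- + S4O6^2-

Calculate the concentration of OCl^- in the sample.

n(S2O3^2-) = 0.02509 × 0.1232 = 3.091 × 10^-3 mol
n(I2) = n(S2O3^2-)/2 = 1.546 × 10^-3 mol
n(OCl^-) in the aliquot = 1.546 × 10^-3 mol (1:1 ratio)
[OCl^-] = 1.546 × 10^-3 / 0.01988 = 0.07774 mol/L

0.07774 mol/L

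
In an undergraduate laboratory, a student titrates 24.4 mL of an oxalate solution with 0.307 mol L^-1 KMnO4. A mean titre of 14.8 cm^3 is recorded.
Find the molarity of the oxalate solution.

2 MnO4^- + 5 C2O4^2- + 16 H^+ → 2 Mn^2+ + 10 CO2 + 8 H2O
n(KMnO4) = 0.0148 L × 0.307 mol/L = 4.54 × 10^-3 mol
From the 5:2 mole ratio, n(C2O4^2-) = 5/2 × 4.54 × 10^-3 = 0.0114 mol
[C2O4^2-] = 0.0114 mol / 0.0244 L = 0.466 mol/L

0.466 mol/L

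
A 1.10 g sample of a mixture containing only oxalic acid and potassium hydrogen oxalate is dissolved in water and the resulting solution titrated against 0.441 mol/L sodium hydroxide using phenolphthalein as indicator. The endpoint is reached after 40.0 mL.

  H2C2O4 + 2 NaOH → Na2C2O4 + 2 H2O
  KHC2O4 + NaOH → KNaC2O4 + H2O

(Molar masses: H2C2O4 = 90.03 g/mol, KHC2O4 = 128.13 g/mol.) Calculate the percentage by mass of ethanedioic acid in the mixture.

n(NaOH) = 0.0400 × 0.441 = 0.0176 mol
Let x = n(H2C2O4), y = n(KHC2O4).
Titrant: 2x + 1y = 0.0176;  mass: 90.03x + 128.13y = 1.10
Solving, x = 6.98 × 10^-3 mol, y = 3.68 × 10^-3 mol
mass of H2C2O4 = 6.98 × 10^-3 × 90.03 = 0.628 g
% H2C2O4 = 0.628 / 1.10 × 100 = 57.1 %

57.1 %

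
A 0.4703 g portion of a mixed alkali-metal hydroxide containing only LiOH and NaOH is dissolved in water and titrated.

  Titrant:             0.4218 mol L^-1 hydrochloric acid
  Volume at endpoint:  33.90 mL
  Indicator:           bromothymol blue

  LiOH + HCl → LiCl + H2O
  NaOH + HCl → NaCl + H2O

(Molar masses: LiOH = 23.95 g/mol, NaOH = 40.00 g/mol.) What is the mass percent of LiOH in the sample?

32.26 %

n(HCl) = 0.03390 × 0.4218 = 0.01430 mol
Let x = n(LiOH), y = n(NaOH).
Titrant: 1x + 1y = 0.01430;  mass: 23.95x + 40.00y = 0.4703
Solving, x = 6.334 × 10^-3 mol, y = 7.965 × 10^-3 mol
mass of LiOH = 6.334 × 10^-3 × 23.95 = 0.1517 g
% LiOH = 0.1517 / 0.4703 × 100 = 32.26 %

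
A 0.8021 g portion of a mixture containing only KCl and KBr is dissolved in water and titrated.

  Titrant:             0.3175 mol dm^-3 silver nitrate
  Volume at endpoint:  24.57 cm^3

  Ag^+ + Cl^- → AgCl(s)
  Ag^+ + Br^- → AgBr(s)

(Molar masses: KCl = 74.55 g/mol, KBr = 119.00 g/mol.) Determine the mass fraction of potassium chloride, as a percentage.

26.39 %

n(AgNO3) = 0.02457 × 0.3175 = 7.801 × 10^-3 mol
Let x = n(KCl), y = n(KBr).
Titrant: 1x + 1y = 7.801 × 10^-3;  mass: 74.55x + 119.00y = 0.8021
Solving, x = 2.840 × 10^-3 mol, y = 4.961 × 10^-3 mol
mass of KCl = 2.840 × 10^-3 × 74.55 = 0.2117 g
% KCl = 0.2117 / 0.8021 × 100 = 26.39 %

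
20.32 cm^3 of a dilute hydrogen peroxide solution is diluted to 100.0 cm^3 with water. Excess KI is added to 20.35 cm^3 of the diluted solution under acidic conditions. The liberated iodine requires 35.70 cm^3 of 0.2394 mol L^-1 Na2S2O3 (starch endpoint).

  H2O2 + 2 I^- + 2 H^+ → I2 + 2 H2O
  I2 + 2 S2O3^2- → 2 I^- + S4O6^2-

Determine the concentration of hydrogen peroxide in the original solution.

1.033 mol/L

n(S2O3^2-) = 0.03570 × 0.2394 = 8.547 × 10^-3 mol
n(I2) = n(S2O3^2-)/2 = 4.273 × 10^-3 mol
n(H2O2) in the aliquot = 4.273 × 10^-3 mol (1:1 ratio)
[H2O2]_dilute = 4.273 × 10^-3 / 0.02035 = 0.2100 mol/L
[H2O2]_original = 0.2100 × 100.0/20.32 = 1.033 mol/L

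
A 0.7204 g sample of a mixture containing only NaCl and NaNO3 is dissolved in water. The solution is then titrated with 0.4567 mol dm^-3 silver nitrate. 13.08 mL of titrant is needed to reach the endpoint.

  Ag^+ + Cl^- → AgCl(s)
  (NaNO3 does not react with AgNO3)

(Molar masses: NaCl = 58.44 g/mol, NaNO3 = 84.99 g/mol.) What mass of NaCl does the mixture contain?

n(AgNO3) = 0.01308 × 0.4567 = 5.974 × 10^-3 mol
Let x = n(NaCl), y = n(NaNO3).
Titrant: 1x = 5.974 × 10^-3;  mass: 58.44x + 84.99y = 0.7204
Solving, x = 5.974 × 10^-3 mol, y = 4.369 × 10^-3 mol
mass of NaCl = 5.974 × 10^-3 × 58.44 = 0.3491 g

0.3491 g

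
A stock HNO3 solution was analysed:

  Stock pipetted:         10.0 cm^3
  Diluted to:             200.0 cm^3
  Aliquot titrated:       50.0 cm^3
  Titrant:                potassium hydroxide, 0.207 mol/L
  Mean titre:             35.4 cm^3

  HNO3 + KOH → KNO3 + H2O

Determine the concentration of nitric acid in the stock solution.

n(KOH) = 0.0354 × 0.207 = 7.33 × 10^-3 mol
n(HNO3) in the aliquot = 7.33 × 10^-3 mol (1:1 ratio)
[HNO3]_dilute = 7.33 × 10^-3 / 0.0500 = 0.147 mol/L
Dilution factor = 200.0 / 10.0 = 20.00
[HNO3]_stock = 0.147 × 20.00 = 2.93 mol/L

2.93 mol/L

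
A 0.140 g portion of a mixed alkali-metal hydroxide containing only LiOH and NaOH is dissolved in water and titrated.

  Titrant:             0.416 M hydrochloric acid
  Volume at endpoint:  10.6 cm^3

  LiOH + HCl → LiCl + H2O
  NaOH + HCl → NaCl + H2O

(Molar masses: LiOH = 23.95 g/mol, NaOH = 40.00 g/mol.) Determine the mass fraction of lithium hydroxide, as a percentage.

n(HCl) = 0.0106 × 0.416 = 4.41 × 10^-3 mol
Let x = n(LiOH), y = n(NaOH).
Titrant: 1x + 1y = 4.41 × 10^-3;  mass: 23.95x + 40.00y = 0.140
Solving, x = 2.27 × 10^-3 mol, y = 2.14 × 10^-3 mol
mass of LiOH = 2.27 × 10^-3 × 23.95 = 0.0543 g
% LiOH = 0.0543 / 0.140 × 100 = 38.8 %

38.8 %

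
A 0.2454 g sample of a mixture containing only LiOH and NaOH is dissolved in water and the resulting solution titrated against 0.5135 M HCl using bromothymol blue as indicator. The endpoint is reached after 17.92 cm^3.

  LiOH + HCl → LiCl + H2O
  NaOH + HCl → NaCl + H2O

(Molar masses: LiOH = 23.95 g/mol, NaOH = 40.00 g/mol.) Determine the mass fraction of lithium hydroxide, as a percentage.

74.60 %

n(HCl) = 0.01792 × 0.5135 = 9.202 × 10^-3 mol
Let x = n(LiOH), y = n(NaOH).
Titrant: 1x + 1y = 9.202 × 10^-3;  mass: 23.95x + 40.00y = 0.2454
Solving, x = 7.643 × 10^-3 mol, y = 1.559 × 10^-3 mol
mass of LiOH = 7.643 × 10^-3 × 23.95 = 0.1831 g
% LiOH = 0.1831 / 0.2454 × 100 = 74.60 %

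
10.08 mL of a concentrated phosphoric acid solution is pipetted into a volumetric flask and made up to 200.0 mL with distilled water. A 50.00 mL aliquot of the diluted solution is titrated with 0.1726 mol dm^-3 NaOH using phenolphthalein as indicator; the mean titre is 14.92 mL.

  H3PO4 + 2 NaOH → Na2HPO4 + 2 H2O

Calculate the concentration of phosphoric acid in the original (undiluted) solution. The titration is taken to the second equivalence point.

0.5110 mol/L

n(NaOH) = 0.01492 × 0.1726 = 2.575 × 10^-3 mol
From the 1:2 ratio, n(H3PO4) in the aliquot = 1/2 × 2.575 × 10^-3 = 1.288 × 10^-3 mol
[H3PO4]_dilute = 1.288 × 10^-3 / 0.05000 = 0.02575 mol/L
Dilution factor = 200.0 / 10.08 = 19.84
[H3PO4]_stock = 0.02575 × 19.84 = 0.5110 mol/L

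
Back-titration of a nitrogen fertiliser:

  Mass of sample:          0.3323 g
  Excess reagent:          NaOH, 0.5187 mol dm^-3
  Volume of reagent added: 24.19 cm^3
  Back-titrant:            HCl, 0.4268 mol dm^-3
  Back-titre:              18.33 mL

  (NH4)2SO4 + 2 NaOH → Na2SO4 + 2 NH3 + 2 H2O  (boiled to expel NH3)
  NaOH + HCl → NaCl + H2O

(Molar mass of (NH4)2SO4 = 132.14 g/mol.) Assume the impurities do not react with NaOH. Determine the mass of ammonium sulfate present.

0.3121 g

n(NaOH) added = 0.02419 × 0.5187 = 0.01255 mol
n(HCl) used in back-titration = 0.01833 × 0.4268 = 7.823 × 10^-3 mol
n(NaOH) left over = 7.823 × 10^-3 mol (1:1 ratio)
n(NaOH) consumed by analyte = 0.01255 − 7.823 × 10^-3 = 4.724 × 10^-3 mol
From the 1:2 ratio, n((NH4)2SO4) = 1/2 × 4.724 × 10^-3 = 2.362 × 10^-3 mol
mass of (NH4)2SO4 = 2.362 × 10^-3 × 132.14 = 0.3121 g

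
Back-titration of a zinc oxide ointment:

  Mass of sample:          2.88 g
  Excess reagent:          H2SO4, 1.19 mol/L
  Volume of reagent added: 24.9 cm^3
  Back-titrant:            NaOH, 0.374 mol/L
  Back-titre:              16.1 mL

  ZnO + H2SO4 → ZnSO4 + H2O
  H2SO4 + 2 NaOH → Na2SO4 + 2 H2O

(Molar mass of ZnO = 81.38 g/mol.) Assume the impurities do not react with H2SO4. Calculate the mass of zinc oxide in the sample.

n(H2SO4) added = 0.0249 × 1.19 = 0.0296 mol
n(NaOH) used in back-titration = 0.0161 × 0.374 = 6.02 × 10^-3 mol
From the 1:2 ratio, n(H2SO4) left over = 1/2 × 6.02 × 10^-3 = 3.01 × 10^-3 mol
n(H2SO4) consumed by analyte = 0.0296 − 3.01 × 10^-3 = 0.0266 mol
n(ZnO) = 0.0266 mol (1:1 ratio)
mass of ZnO = 0.0266 × 81.38 = 2.17 g

2.17 g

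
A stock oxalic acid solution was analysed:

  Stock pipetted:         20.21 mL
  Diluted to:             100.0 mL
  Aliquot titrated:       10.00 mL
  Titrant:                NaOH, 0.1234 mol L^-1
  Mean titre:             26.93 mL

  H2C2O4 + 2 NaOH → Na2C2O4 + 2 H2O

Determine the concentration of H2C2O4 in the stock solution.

n(NaOH) = 0.02693 × 0.1234 = 3.323 × 10^-3 mol
From the 1:2 ratio, n(H2C2O4) in the aliquot = 1/2 × 3.323 × 10^-3 = 1.662 × 10^-3 mol
[H2C2O4]_dilute = 1.662 × 10^-3 / 0.01000 = 0.1662 mol/L
Dilution factor = 100.0 / 20.21 = 4.948
[H2C2O4]_stock = 0.1662 × 4.948 = 0.8222 mol/L

0.8222 mol/L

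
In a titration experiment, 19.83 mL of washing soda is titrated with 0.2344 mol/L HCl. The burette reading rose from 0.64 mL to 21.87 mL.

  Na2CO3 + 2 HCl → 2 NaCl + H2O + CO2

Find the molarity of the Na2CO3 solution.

n(HCl) = 0.02123 L × 0.2344 mol/L = 4.976 × 10^-3 mol
From the 1:2 mole ratio, n(Na2CO3) = 1/2 × 4.976 × 10^-3 = 2.488 × 10^-3 mol
[Na2CO3] = 2.488 × 10^-3 mol / 0.01983 L = 0.1255 mol/L

0.1255 mol/L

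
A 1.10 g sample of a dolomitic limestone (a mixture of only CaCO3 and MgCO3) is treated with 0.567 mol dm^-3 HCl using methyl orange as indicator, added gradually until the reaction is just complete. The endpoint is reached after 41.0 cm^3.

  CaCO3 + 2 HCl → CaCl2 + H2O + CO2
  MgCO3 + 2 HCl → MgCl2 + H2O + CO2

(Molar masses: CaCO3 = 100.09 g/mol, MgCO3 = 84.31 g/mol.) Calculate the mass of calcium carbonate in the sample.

n(HCl) = 0.0410 × 0.567 = 0.0232 mol
Let x = n(CaCO3), y = n(MgCO3).
Titrant: 2x + 2y = 0.0232;  mass: 100.09x + 84.31y = 1.10
Solving, x = 7.61 × 10^-3 mol, y = 4.02 × 10^-3 mol
mass of CaCO3 = 7.61 × 10^-3 × 100.09 = 0.761 g

0.761 g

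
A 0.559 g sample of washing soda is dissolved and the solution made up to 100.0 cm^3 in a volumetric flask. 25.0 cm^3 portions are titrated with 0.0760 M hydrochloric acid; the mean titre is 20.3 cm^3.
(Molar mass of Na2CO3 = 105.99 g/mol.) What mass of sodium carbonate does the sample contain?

Na2CO3 + 2 HCl → 2 NaCl + H2O + CO2
n(HCl) per titration = 0.0203 × 0.0760 = 1.54 × 10^-3 mol
From the 1:2 ratio, n(Na2CO3) in each aliquot = 1/2 × 1.54 × 10^-3 = 7.71 × 10^-4 mol
n(Na2CO3) in the whole flask = 7.71 × 10^-4 × 100.0/25.0 = 3.09 × 10^-3 mol
mass of Na2CO3 = 3.09 × 10^-3 × 105.99 = 0.327 g

0.327 g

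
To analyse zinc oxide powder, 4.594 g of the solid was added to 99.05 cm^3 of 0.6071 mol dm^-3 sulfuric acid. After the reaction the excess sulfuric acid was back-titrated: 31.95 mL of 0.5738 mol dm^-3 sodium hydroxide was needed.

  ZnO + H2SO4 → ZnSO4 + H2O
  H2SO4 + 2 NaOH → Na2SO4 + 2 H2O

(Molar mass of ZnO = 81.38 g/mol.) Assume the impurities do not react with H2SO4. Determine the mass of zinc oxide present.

4.148 g

n(H2SO4) added = 0.09905 × 0.6071 = 0.06013 mol
n(NaOH) used in back-titration = 0.03195 × 0.5738 = 0.01833 mol
From the 1:2 ratio, n(H2SO4) left over = 1/2 × 0.01833 = 9.166 × 10^-3 mol
n(H2SO4) consumed by analyte = 0.06013 − 9.166 × 10^-3 = 0.05097 mol
n(ZnO) = 0.05097 mol (1:1 ratio)
mass of ZnO = 0.05097 × 81.38 = 4.148 g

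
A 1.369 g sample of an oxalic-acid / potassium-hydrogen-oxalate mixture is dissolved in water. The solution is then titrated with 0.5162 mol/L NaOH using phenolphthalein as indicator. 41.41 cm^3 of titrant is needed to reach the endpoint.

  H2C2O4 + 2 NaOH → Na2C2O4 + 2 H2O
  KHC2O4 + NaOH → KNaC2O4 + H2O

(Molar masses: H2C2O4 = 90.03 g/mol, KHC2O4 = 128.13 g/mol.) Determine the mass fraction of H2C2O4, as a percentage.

n(NaOH) = 0.04141 × 0.5162 = 0.02138 mol
Let x = n(H2C2O4), y = n(KHC2O4).
Titrant: 2x + 1y = 0.02138;  mass: 90.03x + 128.13y = 1.369
Solving, x = 8.241 × 10^-3 mol, y = 4.894 × 10^-3 mol
mass of H2C2O4 = 8.241 × 10^-3 × 90.03 = 0.7419 g
% H2C2O4 = 0.7419 / 1.369 × 100 = 54.19 %

54.19 %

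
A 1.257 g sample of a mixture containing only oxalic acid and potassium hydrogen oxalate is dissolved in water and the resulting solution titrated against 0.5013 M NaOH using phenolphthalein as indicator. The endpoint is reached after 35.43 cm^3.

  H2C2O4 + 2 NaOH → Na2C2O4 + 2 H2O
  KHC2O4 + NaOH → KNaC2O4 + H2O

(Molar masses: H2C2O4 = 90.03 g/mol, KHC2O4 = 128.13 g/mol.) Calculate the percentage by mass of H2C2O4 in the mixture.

n(NaOH) = 0.03543 × 0.5013 = 0.01776 mol
Let x = n(H2C2O4), y = n(KHC2O4).
Titrant: 2x + 1y = 0.01776;  mass: 90.03x + 128.13y = 1.257
Solving, x = 6.128 × 10^-3 mol, y = 5.504 × 10^-3 mol
mass of H2C2O4 = 6.128 × 10^-3 × 90.03 = 0.5517 g
% H2C2O4 = 0.5517 / 1.257 × 100 = 43.89 %

43.89 %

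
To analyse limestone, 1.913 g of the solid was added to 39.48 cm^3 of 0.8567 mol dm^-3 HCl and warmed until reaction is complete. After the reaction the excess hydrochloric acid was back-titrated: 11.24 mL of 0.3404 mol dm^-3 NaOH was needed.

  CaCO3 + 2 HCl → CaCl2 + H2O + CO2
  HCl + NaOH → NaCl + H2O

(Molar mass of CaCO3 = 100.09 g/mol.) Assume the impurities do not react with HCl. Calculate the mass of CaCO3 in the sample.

1.501 g

n(HCl) added = 0.03948 × 0.8567 = 0.03382 mol
n(NaOH) used in back-titration = 0.01124 × 0.3404 = 3.826 × 10^-3 mol
n(HCl) left over = 3.826 × 10^-3 mol (1:1 ratio)
n(HCl) consumed by analyte = 0.03382 − 3.826 × 10^-3 = 0.03000 mol
From the 1:2 ratio, n(CaCO3) = 1/2 × 0.03000 = 0.01500 mol
mass of CaCO3 = 0.01500 × 100.09 = 1.501 g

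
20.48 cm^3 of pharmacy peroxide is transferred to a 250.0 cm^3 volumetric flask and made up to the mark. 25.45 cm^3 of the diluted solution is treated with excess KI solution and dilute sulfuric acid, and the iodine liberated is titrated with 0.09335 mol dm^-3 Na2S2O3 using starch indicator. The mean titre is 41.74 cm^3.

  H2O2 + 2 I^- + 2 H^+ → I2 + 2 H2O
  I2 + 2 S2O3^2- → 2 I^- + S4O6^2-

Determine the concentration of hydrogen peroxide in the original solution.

0.9345 mol/L

n(S2O3^2-) = 0.04174 × 0.09335 = 3.896 × 10^-3 mol
n(I2) = n(S2O3^2-)/2 = 1.948 × 10^-3 mol
n(H2O2) in the aliquot = 1.948 × 10^-3 mol (1:1 ratio)
[H2O2]_dilute = 1.948 × 10^-3 / 0.02545 = 0.07655 mol/L
[H2O2]_original = 0.07655 × 250.0/20.48 = 0.9345 mol/L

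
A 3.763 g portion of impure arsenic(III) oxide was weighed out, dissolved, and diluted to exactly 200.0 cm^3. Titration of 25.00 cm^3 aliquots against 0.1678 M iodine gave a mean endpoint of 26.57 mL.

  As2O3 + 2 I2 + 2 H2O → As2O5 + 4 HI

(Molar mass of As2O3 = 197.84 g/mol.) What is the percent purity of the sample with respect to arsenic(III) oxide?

93.76 %

n(I2) per titration = 0.02657 × 0.1678 = 4.458 × 10^-3 mol
From the 1:2 ratio, n(As2O3) in each aliquot = 1/2 × 4.458 × 10^-3 = 2.229 × 10^-3 mol
n(As2O3) in the whole flask = 2.229 × 10^-3 × 200.0/25.00 = 0.01783 mol
mass of As2O3 = 0.01783 × 197.84 = 3.528 g
% As2O3 = 3.528 / 3.763 × 100 = 93.76 %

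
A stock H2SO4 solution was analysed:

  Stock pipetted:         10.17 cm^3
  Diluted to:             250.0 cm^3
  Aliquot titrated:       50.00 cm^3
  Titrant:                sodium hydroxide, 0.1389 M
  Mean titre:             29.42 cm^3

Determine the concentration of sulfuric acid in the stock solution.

H2SO4 + 2 NaOH → Na2SO4 + 2 H2O
n(NaOH) = 0.02942 × 0.1389 = 4.086 × 10^-3 mol
From the 1:2 ratio, n(H2SO4) in the aliquot = 1/2 × 4.086 × 10^-3 = 2.043 × 10^-3 mol
[H2SO4]_dilute = 2.043 × 10^-3 / 0.05000 = 0.04086 mol/L
Dilution factor = 250.0 / 10.17 = 24.58
[H2SO4]_stock = 0.04086 × 24.58 = 1.005 mol/L

1.005 M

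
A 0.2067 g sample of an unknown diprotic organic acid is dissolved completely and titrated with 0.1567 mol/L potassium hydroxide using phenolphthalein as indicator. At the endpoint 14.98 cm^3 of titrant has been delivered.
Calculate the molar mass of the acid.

n(KOH) = 0.01498 L × 0.1567 mol/L = 2.347 × 10^-3 mol
From the 1:2 ratio, n(H2A) = 1/2 × 2.347 × 10^-3 = 1.174 × 10^-3 mol
M = m / n = 0.2067 g / 1.174 × 10^-3 mol = 176.1 g/mol

176.1 g/mol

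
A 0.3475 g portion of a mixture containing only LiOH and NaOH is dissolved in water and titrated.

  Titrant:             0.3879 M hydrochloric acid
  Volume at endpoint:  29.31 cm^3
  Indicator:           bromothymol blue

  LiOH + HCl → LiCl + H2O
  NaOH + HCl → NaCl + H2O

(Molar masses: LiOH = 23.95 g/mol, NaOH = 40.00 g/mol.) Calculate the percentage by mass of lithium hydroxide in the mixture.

n(HCl) = 0.02931 × 0.3879 = 0.01137 mol
Let x = n(LiOH), y = n(NaOH).
Titrant: 1x + 1y = 0.01137;  mass: 23.95x + 40.00y = 0.3475
Solving, x = 6.684 × 10^-3 mol, y = 4.686 × 10^-3 mol
mass of LiOH = 6.684 × 10^-3 × 23.95 = 0.1601 g
% LiOH = 0.1601 / 0.3475 × 100 = 46.06 %

46.06 %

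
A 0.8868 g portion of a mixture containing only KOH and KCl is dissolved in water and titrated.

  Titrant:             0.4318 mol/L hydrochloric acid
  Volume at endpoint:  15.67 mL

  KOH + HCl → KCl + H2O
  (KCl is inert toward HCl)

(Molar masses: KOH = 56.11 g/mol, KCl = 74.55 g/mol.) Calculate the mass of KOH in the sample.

0.3797 g

n(HCl) = 0.01567 × 0.4318 = 6.766 × 10^-3 mol
Let x = n(KOH), y = n(KCl).
Titrant: 1x = 6.766 × 10^-3;  mass: 56.11x + 74.55y = 0.8868
Solving, x = 6.766 × 10^-3 mol, y = 6.803 × 10^-3 mol
mass of KOH = 6.766 × 10^-3 × 56.11 = 0.3797 g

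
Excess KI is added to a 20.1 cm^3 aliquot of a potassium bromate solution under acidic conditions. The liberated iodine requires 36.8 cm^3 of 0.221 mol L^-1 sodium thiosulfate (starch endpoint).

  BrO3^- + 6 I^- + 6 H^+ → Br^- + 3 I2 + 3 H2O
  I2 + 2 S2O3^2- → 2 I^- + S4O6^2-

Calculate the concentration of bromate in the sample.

n(S2O3^2-) = 0.0368 × 0.221 = 8.13 × 10^-3 mol
n(I2) = n(S2O3^2-)/2 = 4.07 × 10^-3 mol
From the 1:3 ratio, n(BrO3^-) in the aliquot = 1/3 × 4.07 × 10^-3 = 1.36 × 10^-3 mol
[BrO3^-] = 1.36 × 10^-3 / 0.0201 = 0.0674 mol/L

0.0674 mol/L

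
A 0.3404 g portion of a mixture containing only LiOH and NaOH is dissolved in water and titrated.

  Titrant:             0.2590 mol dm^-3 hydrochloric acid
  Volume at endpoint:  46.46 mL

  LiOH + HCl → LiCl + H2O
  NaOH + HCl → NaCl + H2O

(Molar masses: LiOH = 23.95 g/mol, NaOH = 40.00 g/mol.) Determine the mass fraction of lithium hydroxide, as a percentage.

n(HCl) = 0.04646 × 0.2590 = 0.01203 mol
Let x = n(LiOH), y = n(NaOH).
Titrant: 1x + 1y = 0.01203;  mass: 23.95x + 40.00y = 0.3404
Solving, x = 8.780 × 10^-3 mol, y = 3.253 × 10^-3 mol
mass of LiOH = 8.780 × 10^-3 × 23.95 = 0.2103 g
% LiOH = 0.2103 / 0.3404 × 100 = 61.78 %

61.78 %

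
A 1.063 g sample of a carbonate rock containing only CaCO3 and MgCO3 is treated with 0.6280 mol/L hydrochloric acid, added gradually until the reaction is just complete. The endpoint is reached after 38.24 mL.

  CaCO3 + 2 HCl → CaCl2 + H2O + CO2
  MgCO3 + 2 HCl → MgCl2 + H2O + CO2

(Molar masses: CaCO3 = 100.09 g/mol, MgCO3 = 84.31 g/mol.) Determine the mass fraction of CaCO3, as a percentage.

30.23 %

n(HCl) = 0.03824 × 0.6280 = 0.02401 mol
Let x = n(CaCO3), y = n(MgCO3).
Titrant: 2x + 2y = 0.02401;  mass: 100.09x + 84.31y = 1.063
Solving, x = 3.210 × 10^-3 mol, y = 8.797 × 10^-3 mol
mass of CaCO3 = 3.210 × 10^-3 × 100.09 = 0.3213 g
% CaCO3 = 0.3213 / 1.063 × 100 = 30.23 %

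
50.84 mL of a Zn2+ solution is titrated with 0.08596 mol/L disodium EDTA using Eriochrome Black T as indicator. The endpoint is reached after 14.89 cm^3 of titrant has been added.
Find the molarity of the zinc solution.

0.02518 mol/L

Zn^2+ + EDTA^4- → [Zn(EDTA)]^2-
n(EDTA) = 0.01489 L × 0.08596 mol/L = 1.280 × 10^-3 mol
n(Zn2+) = 1.280 × 10^-3 mol (1:1 mole ratio)
[Zn2+] = 1.280 × 10^-3 mol / 0.05084 L = 0.02518 mol/L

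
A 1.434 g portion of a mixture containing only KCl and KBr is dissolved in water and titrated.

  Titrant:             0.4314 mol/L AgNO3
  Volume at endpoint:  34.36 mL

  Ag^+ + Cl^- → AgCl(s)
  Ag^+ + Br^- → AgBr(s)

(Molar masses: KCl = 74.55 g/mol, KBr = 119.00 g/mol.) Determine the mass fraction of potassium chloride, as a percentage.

38.59 %

n(AgNO3) = 0.03436 × 0.4314 = 0.01482 mol
Let x = n(KCl), y = n(KBr).
Titrant: 1x + 1y = 0.01482;  mass: 74.55x + 119.00y = 1.434
Solving, x = 7.422 × 10^-3 mol, y = 7.401 × 10^-3 mol
mass of KCl = 7.422 × 10^-3 × 74.55 = 0.5533 g
% KCl = 0.5533 / 1.434 × 100 = 38.59 %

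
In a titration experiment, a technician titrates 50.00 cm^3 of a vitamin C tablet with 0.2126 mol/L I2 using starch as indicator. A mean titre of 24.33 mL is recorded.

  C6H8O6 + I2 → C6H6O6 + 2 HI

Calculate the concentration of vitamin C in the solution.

0.1035 mol/L

n(I2) = 0.02433 L × 0.2126 mol/L = 5.173 × 10^-3 mol
n(C6H8O6) = 5.173 × 10^-3 mol (1:1 mole ratio)
[C6H8O6] = 5.173 × 10^-3 mol / 0.05000 L = 0.1035 mol/L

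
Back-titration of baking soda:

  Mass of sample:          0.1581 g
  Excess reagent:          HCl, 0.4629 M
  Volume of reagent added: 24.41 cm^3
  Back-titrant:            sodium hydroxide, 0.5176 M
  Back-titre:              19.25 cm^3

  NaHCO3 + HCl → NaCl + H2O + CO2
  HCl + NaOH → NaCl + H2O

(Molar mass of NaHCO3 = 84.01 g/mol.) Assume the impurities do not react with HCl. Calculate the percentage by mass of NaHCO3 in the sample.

70.97 %

n(HCl) added = 0.02441 × 0.4629 = 0.01130 mol
n(NaOH) used in back-titration = 0.01925 × 0.5176 = 9.964 × 10^-3 mol
n(HCl) left over = 9.964 × 10^-3 mol (1:1 ratio)
n(HCl) consumed by analyte = 0.01130 − 9.964 × 10^-3 = 1.336 × 10^-3 mol
n(NaHCO3) = 1.336 × 10^-3 mol (1:1 ratio)
mass of NaHCO3 = 1.336 × 10^-3 × 84.01 = 0.1122 g
% NaHCO3 = 0.1122 / 0.1581 × 100 = 70.97 %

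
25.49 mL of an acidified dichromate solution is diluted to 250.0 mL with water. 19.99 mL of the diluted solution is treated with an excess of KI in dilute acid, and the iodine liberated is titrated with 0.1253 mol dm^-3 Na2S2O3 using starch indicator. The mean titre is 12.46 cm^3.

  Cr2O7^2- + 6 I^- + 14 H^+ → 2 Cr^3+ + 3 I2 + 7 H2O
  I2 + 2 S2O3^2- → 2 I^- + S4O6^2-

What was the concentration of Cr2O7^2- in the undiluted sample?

n(S2O3^2-) = 0.01246 × 0.1253 = 1.561 × 10^-3 mol
n(I2) = n(S2O3^2-)/2 = 7.806 × 10^-4 mol
From the 1:3 ratio, n(Cr2O7^2-) in the aliquot = 1/3 × 7.806 × 10^-4 = 2.602 × 10^-4 mol
[Cr2O7^2-]_dilute = 2.602 × 10^-4 / 0.01999 = 0.01302 mol/L
[Cr2O7^2-]_original = 0.01302 × 250.0/25.49 = 0.1277 mol/L

0.1277 mol/L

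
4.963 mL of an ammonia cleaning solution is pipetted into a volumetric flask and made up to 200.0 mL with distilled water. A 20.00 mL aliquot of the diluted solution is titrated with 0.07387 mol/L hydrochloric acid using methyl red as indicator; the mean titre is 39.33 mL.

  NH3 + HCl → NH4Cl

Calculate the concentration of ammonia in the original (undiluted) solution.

5.854 mol/L

n(HCl) = 0.03933 × 0.07387 = 2.905 × 10^-3 mol
n(NH3) in the aliquot = 2.905 × 10^-3 mol (1:1 ratio)
[NH3]_dilute = 2.905 × 10^-3 / 0.02000 = 0.1453 mol/L
Dilution factor = 200.0 / 4.963 = 40.30
[NH3]_stock = 0.1453 × 40.30 = 5.854 mol/L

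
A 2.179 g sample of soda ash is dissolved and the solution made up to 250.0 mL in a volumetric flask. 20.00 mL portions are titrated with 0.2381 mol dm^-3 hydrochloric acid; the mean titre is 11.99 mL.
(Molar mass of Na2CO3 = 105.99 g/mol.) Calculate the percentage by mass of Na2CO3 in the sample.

Na2CO3 + 2 HCl → 2 NaCl + H2O + CO2
n(HCl) per titration = 0.01199 × 0.2381 = 2.855 × 10^-3 mol
From the 1:2 ratio, n(Na2CO3) in each aliquot = 1/2 × 2.855 × 10^-3 = 1.427 × 10^-3 mol
n(Na2CO3) in the whole flask = 1.427 × 10^-3 × 250.0/20.00 = 0.01784 mol
mass of Na2CO3 = 0.01784 × 105.99 = 1.891 g
% Na2CO3 = 1.891 / 2.179 × 100 = 86.79 %

86.79 %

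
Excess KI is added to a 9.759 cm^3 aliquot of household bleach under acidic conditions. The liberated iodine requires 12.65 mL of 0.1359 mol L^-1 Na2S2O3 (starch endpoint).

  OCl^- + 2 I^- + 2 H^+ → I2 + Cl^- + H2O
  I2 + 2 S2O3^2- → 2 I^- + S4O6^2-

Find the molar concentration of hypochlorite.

0.08808 mol/L

n(S2O3^2-) = 0.01265 × 0.1359 = 1.719 × 10^-3 mol
n(I2) = n(S2O3^2-)/2 = 8.596 × 10^-4 mol
n(OCl^-) in the aliquot = 8.596 × 10^-4 mol (1:1 ratio)
[OCl^-] = 8.596 × 10^-4 / 0.009759 = 0.08808 mol/L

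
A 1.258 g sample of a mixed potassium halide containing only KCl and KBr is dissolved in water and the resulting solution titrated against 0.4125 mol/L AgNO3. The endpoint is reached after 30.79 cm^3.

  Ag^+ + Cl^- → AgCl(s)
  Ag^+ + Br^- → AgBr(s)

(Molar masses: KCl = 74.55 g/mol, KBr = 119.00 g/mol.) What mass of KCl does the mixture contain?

0.4250 g

n(AgNO3) = 0.03079 × 0.4125 = 0.01270 mol
Let x = n(KCl), y = n(KBr).
Titrant: 1x + 1y = 0.01270;  mass: 74.55x + 119.00y = 1.258
Solving, x = 5.701 × 10^-3 mol, y = 7.000 × 10^-3 mol
mass of KCl = 5.701 × 10^-3 × 74.55 = 0.4250 g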